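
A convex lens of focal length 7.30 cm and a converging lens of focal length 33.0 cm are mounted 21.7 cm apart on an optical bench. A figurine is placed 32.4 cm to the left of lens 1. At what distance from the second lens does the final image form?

19.6 cm

Lens 1: 1/d_i1 = 1/f₁ − 1/d_o1 = 1/(7.30) − 1/(32.4) = 0.1061, so d_i1 = 9.423 cm.
The intermediate image is 9.423 cm to the right of lens 1, which is 21.7 − (9.423) = 12.28 cm to the left of lens 2, so d_o2 = +12.28 cm.
Lens 2: 1/d_i2 = 1/f₂ − 1/d_o2 = 1/(33.0) − 1/(12.28) = -0.05113, so d_i2 = -19.6 cm.
The final image is virtual, 19.6 cm to the left of lens 2 (overall magnification ≈ -0.46).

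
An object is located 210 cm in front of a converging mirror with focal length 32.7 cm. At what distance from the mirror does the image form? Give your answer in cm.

38.7 cm

Mirror equation: 1/v = 1/f − 1/u = 1/(32.70) − 1/(210) = 0.03058 − 0.004762 = 0.02582, so v = 38.7 cm.
The image is real, inverted and reduced, in front of the mirror.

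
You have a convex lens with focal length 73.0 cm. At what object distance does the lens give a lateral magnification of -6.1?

m = −d_i/d_o ⇒ d_i = −m·d_o.
1/f = 1/d_o + 1/d_i = 1/d_o − 1/(m·d_o) = (1 − 1/m)/d_o, so d_o = f(1 − 1/m) = (73.00)(1 − 1/(-6.1)) = 85.0 cm.

85.0 cm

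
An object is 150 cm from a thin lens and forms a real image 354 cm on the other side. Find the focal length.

Real image ⇒ d_i = +354 cm.
1/f = 1/d_o + 1/d_i = 1/(150) + 1/(354) = 0.009492, so f = 105 cm.
Since f is positive, the thin lens is converging.

f = 105 cm (converging)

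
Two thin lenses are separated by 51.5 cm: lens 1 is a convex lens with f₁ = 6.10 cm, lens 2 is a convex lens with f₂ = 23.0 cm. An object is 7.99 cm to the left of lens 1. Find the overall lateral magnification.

m = +27.4

Lens 1: 1/d_i1 = 1/(6.10) − 1/(7.99) = 0.03878, so d_i1 = 25.79 cm; m₁ = −d_i1/d_o1 = -3.228.
d_o2 = 51.5 − (25.79) = 25.71 cm.
Lens 2: 1/d_i2 = 1/(23.0) − 1/(25.71) = 0.004583, so d_i2 = 218.2 cm; m₂ = −d_i2/d_o2 = -8.487.
m = m₁·m₂ = (-3.228)(-8.487) = +27.4.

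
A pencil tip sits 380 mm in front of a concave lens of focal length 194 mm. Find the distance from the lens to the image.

128 mm

For a concave lens, f = -194 mm.
Thin-lens equation: 1/v = 1/f − 1/u = 1/(-194.0) − 1/(380) = -0.005155 − 0.002632 = -0.007786, so v = -128 mm.
The image is virtual, upright and reduced, on the same side as the object.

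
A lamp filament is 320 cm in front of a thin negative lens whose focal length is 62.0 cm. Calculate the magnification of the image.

m = +0.162

For a negative lens, f = -62.0 cm.
1/d_i = 1/f − 1/d_o = 1/(-62.00) − 1/(320) = -0.01925, so d_i = -51.94 cm.
m = −d_i/d_o = −(-51.94)/(320) = +0.162.
The image is virtual, upright and reduced, on the same side as the object.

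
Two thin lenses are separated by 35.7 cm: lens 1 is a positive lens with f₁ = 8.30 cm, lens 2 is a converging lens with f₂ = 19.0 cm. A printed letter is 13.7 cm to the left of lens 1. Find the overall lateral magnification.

m = -6.70

Lens 1: 1/d_i1 = 1/(8.30) − 1/(13.7) = 0.04749, so d_i1 = 21.06 cm; m₁ = −d_i1/d_o1 = -1.537.
d_o2 = 35.7 − (21.06) = 14.64 cm.
Lens 2: 1/d_i2 = 1/(19.0) − 1/(14.64) = -0.01567, so d_i2 = -63.80 cm; m₂ = −d_i2/d_o2 = +4.358.
m = m₁·m₂ = (-1.537)(+4.358) = -6.70.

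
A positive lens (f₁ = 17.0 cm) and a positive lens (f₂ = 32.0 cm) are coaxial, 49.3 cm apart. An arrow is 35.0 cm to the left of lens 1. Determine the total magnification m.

Lens 1: 1/d_i1 = 1/(17.0) − 1/(35.0) = 0.03025, so d_i1 = 33.06 cm; m₁ = −d_i1/d_o1 = -0.9446.
d_o2 = 49.3 − (33.06) = 16.24 cm.
Lens 2: 1/d_i2 = 1/(32.0) − 1/(16.24) = -0.03033, so d_i2 = -32.97 cm; m₂ = −d_i2/d_o2 = +2.030.
m = m₁·m₂ = (-0.9446)(+2.030) = -1.92.

m = -1.92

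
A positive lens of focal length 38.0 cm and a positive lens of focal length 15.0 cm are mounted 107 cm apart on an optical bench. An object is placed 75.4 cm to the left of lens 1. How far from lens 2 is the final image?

Lens 1: 1/d_i1 = 1/f₁ − 1/d_o1 = 1/(38.0) − 1/(75.4) = 0.01305, so d_i1 = 76.61 cm.
The intermediate image is 76.61 cm to the right of lens 1, which is 107 − (76.61) = 30.39 cm to the left of lens 2, so d_o2 = +30.39 cm.
Lens 2: 1/d_i2 = 1/f₂ − 1/d_o2 = 1/(15.0) − 1/(30.39) = 0.03376, so d_i2 = 29.6 cm.
The final image is real, 29.6 cm to the right of lens 2 (overall magnification ≈ 0.99).

29.6 cm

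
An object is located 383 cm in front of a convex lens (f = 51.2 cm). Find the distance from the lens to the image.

59.1 cm

Lens equation: 1/d_i = 1/f − 1/d_o = 1/(51.20) − 1/(383) = 0.01953 − 0.002611 = 0.01692, so d_i = 59.1 cm.
The image is real, inverted and reduced, on the far side of the lens.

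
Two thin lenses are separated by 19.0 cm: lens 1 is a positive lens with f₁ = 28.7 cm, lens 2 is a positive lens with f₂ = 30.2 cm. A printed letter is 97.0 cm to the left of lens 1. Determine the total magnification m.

Lens 1: 1/d_i1 = 1/(28.7) − 1/(97.0) = 0.02453, so d_i1 = 40.76 cm; m₁ = −d_i1/d_o1 = -0.4202.
d_o2 = 19.0 − (40.76) = -21.76 cm (virtual object).
Lens 2: 1/d_i2 = 1/(30.2) − 1/(-21.76) = 0.07907, so d_i2 = 12.65 cm; m₂ = −d_i2/d_o2 = +0.5812.
m = m₁·m₂ = (-0.4202)(+0.5812) = -0.244.

m = -0.244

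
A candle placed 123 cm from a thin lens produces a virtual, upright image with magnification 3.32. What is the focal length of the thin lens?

f = 176 cm (converging)

m = −d_i/d_o ⇒ d_i = −m·d_o = −(+3.32)·(123) = -408.4 cm.
1/f = 1/d_o + 1/d_i = 1/(123) + 1/(-408.4) = 0.005682, so f = 176 cm.
Since f is positive, the thin lens is converging.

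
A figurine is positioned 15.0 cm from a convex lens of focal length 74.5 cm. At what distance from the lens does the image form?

18.8 cm

Thin-lens equation: 1/s_i = 1/f − 1/s_o = 1/(74.50) − 1/(15.0) = 0.01342 − 0.06667 = -0.05324, so s_i = -18.8 cm.
The image is virtual, upright and enlarged, on the same side as the object.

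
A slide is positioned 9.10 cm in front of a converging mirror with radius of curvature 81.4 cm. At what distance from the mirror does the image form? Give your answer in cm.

f = R/2 = 81.4/2 = 40.70 cm.
Mirror equation: 1/d_i = 1/f − 1/d_o = 1/(40.70) − 1/(9.10) = 0.02457 − 0.1099 = -0.08532, so d_i = -11.7 cm.
The image is virtual, upright and enlarged, behind the mirror.

11.7 cm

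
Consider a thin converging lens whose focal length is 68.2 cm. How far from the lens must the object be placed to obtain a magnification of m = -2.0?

102 cm

m = −d_i/d_o ⇒ d_i = −m·d_o.
1/f = 1/d_o + 1/d_i = 1/d_o − 1/(m·d_o) = (1 − 1/m)/d_o, so d_o = f(1 − 1/m) = (68.20)(1 − 1/(-2.0)) = 102 cm.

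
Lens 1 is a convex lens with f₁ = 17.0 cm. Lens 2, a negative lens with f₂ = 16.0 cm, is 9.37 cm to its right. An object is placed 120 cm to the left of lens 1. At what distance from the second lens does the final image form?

30.0 cm

Lens 1: 1/d_i1 = 1/f₁ − 1/d_o1 = 1/(17.0) − 1/(120) = 0.05049, so d_i1 = 19.81 cm.
The intermediate image is 19.81 cm to the right of lens 1, which lies 10.44 cm to the right of lens 2 — a virtual object — so d_o2 = −10.44 cm.
Lens 2 is diverging, so f₂ = −16.0 cm.
Lens 2: 1/d_i2 = 1/f₂ − 1/d_o2 = 1/(-16.0) − 1/(-10.44) = 0.03329, so d_i2 = 30.0 cm.
The final image is real, 30.0 cm to the right of lens 2 (overall magnification ≈ -0.47).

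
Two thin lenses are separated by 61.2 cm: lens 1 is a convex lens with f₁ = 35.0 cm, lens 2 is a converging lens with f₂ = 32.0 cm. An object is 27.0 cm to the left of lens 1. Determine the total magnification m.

Lens 1: 1/d_i1 = 1/(35.0) − 1/(27.0) = -0.008466, so d_i1 = -118.1 cm; m₁ = −d_i1/d_o1 = +4.374.
d_o2 = 61.2 − (-118.1) = 179.3 cm.
Lens 2: 1/d_i2 = 1/(32.0) − 1/(179.3) = 0.02567, so d_i2 = 38.95 cm; m₂ = −d_i2/d_o2 = -0.2172.
m = m₁·m₂ = (+4.374)(-0.2172) = -0.950.

m = -0.950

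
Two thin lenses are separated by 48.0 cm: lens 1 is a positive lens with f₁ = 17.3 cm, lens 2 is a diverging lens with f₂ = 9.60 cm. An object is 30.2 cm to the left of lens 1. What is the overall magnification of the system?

Lens 1: 1/d_i1 = 1/(17.3) − 1/(30.2) = 0.02469, so d_i1 = 40.50 cm; m₁ = −d_i1/d_o1 = -1.341.
d_o2 = 48.0 − (40.50) = 7.500 cm.
f₂ = −9.60 cm (diverging).
Lens 2: 1/d_i2 = 1/(-9.60) − 1/(7.500) = -0.2375, so d_i2 = -4.211 cm; m₂ = −d_i2/d_o2 = +0.5614.
m = m₁·m₂ = (-1.341)(+0.5614) = -0.753.

m = -0.753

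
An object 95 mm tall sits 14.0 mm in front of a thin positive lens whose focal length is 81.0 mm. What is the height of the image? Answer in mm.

115 mm

1/d_i = 1/f − 1/d_o = 1/(81.00) − 1/(14.0) = -0.05908, so d_i = -16.93 mm.
m = −d_i/d_o = +1.209.
|h_i| = |m|·h_o = 1.209 × 95 = 115 mm. The image is virtual, upright and enlarged, on the same side as the object.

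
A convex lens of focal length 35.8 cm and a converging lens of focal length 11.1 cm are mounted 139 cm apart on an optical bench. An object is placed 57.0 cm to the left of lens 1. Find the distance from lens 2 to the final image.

15.0 cm

Lens 1: 1/d_i1 = 1/f₁ − 1/d_o1 = 1/(35.8) − 1/(57.0) = 0.01039, so d_i1 = 96.25 cm.
The intermediate image is 96.25 cm to the right of lens 1, which is 139 − (96.25) = 42.75 cm to the left of lens 2, so d_o2 = +42.75 cm.
Lens 2: 1/d_i2 = 1/f₂ − 1/d_o2 = 1/(11.1) − 1/(42.75) = 0.06670, so d_i2 = 15.0 cm.
The final image is real, 15.0 cm to the right of lens 2 (overall magnification ≈ 0.59).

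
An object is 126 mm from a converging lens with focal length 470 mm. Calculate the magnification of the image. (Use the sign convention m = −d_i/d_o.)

m = +1.37

1/d_i = 1/f − 1/d_o = 1/(470.0) − 1/(126) = -0.005809, so d_i = -172.2 mm.
m = −d_i/d_o = −(-172.2)/(126) = +1.37.
The image is virtual, upright and enlarged, on the same side as the object.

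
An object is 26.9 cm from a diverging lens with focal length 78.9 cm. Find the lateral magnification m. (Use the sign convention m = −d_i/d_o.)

m = +0.746

For a diverging lens, f = -78.9 cm.
1/d_i = 1/f − 1/d_o = 1/(-78.90) − 1/(26.9) = -0.04985, so d_i = -20.06 cm.
m = −d_i/d_o = −(-20.06)/(26.9) = +0.746.
The image is virtual, upright and reduced, on the same side as the object.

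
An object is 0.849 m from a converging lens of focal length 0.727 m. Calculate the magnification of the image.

m = -5.96

1/d_i = 1/f − 1/d_o = 1/(0.7270) − 1/(0.849) = 0.1977, so d_i = 5.059 m.
m = −d_i/d_o = −(5.059)/(0.849) = -5.96.
The image is real, inverted and enlarged, on the far side of the lens.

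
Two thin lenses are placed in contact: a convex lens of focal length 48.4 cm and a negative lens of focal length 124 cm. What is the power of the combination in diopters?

P = +1.26 D

P₁ = 1/f₁ = 1/(0.484 m) = +2.066 D; P₂ = 1/f₂ = 1/(-1.24 m) = -0.8065 D.
For thin lenses in contact, P = P₁ + P₂ = (+2.066) + (-0.8065) = +1.26 D.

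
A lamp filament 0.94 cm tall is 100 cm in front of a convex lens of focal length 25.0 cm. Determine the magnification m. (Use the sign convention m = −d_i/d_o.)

1/d_i = 1/f − 1/d_o = 1/(25.00) − 1/(100) = 0.03000, so d_i = 33.33 cm.
m = −d_i/d_o = −(33.33)/(100) = -0.333.
The image is real, inverted and reduced, on the far side of the lens.

m = -0.333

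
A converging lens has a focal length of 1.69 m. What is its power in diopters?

P = +0.592 D

P = 1/f = 1/(1.69 m) = +0.592 D.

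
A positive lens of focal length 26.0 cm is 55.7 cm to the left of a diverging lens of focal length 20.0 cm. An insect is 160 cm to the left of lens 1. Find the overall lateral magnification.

Lens 1: 1/d_i1 = 1/(26.0) − 1/(160) = 0.03221, so d_i1 = 31.04 cm; m₁ = −d_i1/d_o1 = -0.1940.
d_o2 = 55.7 − (31.04) = 24.66 cm.
f₂ = −20.0 cm (diverging).
Lens 2: 1/d_i2 = 1/(-20.0) − 1/(24.66) = -0.09055, so d_i2 = -11.04 cm; m₂ = −d_i2/d_o2 = +0.4478.
m = m₁·m₂ = (-0.1940)(+0.4478) = -0.0869.

m = -0.0869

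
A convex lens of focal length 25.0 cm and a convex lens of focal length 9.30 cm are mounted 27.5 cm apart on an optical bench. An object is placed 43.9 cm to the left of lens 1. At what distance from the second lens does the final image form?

Lens 1: 1/d_i1 = 1/f₁ − 1/d_o1 = 1/(25.0) − 1/(43.9) = 0.01722, so d_i1 = 58.07 cm.
The intermediate image is 58.07 cm to the right of lens 1, which lies 30.57 cm to the right of lens 2 — a virtual object — so d_o2 = −30.57 cm.
Lens 2: 1/d_i2 = 1/f₂ − 1/d_o2 = 1/(9.30) − 1/(-30.57) = 0.1402, so d_i2 = 7.13 cm.
The final image is real, 7.13 cm to the right of lens 2 (overall magnification ≈ -0.31).

7.13 cm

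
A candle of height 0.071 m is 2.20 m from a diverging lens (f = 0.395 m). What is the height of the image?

0.0108 m

For a diverging lens, f = -0.395 m.
1/d_i = 1/f − 1/d_o = 1/(-0.3950) − 1/(2.20) = -2.986, so d_i = -0.3349 m.
m = −d_i/d_o = +0.1522.
|h_i| = |m|·h_o = 0.1522 × 0.071 = 0.0108 m. The image is virtual, upright and reduced, on the same side as the object.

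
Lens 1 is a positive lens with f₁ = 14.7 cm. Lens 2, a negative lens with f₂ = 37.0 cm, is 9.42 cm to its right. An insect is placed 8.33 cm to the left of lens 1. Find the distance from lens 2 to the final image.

Lens 1: 1/d_i1 = 1/f₁ − 1/d_o1 = 1/(14.7) − 1/(8.33) = -0.05202, so d_i1 = -19.22 cm.
The intermediate image is 19.22 cm to the left of lens 1 (virtual), which is 9.42 − (-19.22) = 28.64 cm to the left of lens 2, so d_o2 = +28.64 cm.
Lens 2 is diverging, so f₂ = −37.0 cm.
Lens 2: 1/d_i2 = 1/f₂ − 1/d_o2 = 1/(-37.0) − 1/(28.64) = -0.06194, so d_i2 = -16.1 cm.
The final image is virtual, 16.1 cm to the left of lens 2 (overall magnification ≈ 1.3).

16.1 cm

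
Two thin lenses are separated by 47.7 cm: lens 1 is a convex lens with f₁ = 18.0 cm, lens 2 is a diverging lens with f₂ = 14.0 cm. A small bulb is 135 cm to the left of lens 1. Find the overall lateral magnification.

Lens 1: 1/d_i1 = 1/(18.0) − 1/(135) = 0.04815, so d_i1 = 20.77 cm; m₁ = −d_i1/d_o1 = -0.1539.
d_o2 = 47.7 − (20.77) = 26.93 cm.
f₂ = −14.0 cm (diverging).
Lens 2: 1/d_i2 = 1/(-14.0) − 1/(26.93) = -0.1086, so d_i2 = -9.211 cm; m₂ = −d_i2/d_o2 = +0.3420.
m = m₁·m₂ = (-0.1539)(+0.3420) = -0.0526.

m = -0.0526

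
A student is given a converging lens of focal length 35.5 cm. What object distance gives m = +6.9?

m = −d_i/d_o ⇒ d_i = −m·d_o.
1/f = 1/d_o + 1/d_i = 1/d_o − 1/(m·d_o) = (1 − 1/m)/d_o, so d_o = f(1 − 1/m) = (35.50)(1 − 1/(+6.9)) = 30.4 cm.

30.4 cm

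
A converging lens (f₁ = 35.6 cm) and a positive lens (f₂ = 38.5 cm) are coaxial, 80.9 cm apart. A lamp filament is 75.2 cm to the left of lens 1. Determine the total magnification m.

Lens 1: 1/d_i1 = 1/(35.6) − 1/(75.2) = 0.01479, so d_i1 = 67.60 cm; m₁ = −d_i1/d_o1 = -0.8989.
d_o2 = 80.9 − (67.60) = 13.30 cm.
Lens 2: 1/d_i2 = 1/(38.5) − 1/(13.30) = -0.04921, so d_i2 = -20.32 cm; m₂ = −d_i2/d_o2 = +1.528.
m = m₁·m₂ = (-0.8989)(+1.528) = -1.37.

m = -1.37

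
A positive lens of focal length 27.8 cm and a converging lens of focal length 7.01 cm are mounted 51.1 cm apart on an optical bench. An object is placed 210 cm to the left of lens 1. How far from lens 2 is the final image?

Lens 1: 1/d_i1 = 1/f₁ − 1/d_o1 = 1/(27.8) − 1/(210) = 0.03121, so d_i1 = 32.04 cm.
The intermediate image is 32.04 cm to the right of lens 1, which is 51.1 − (32.04) = 19.06 cm to the left of lens 2, so d_o2 = +19.06 cm.
Lens 2: 1/d_i2 = 1/f₂ − 1/d_o2 = 1/(7.01) − 1/(19.06) = 0.09019, so d_i2 = 11.1 cm.
The final image is real, 11.1 cm to the right of lens 2 (overall magnification ≈ 0.089).

11.1 cm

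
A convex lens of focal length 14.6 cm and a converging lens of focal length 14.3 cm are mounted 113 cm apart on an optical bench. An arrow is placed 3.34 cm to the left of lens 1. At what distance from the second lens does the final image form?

16.3 cm

Lens 1: 1/d_i1 = 1/f₁ − 1/d_o1 = 1/(14.6) − 1/(3.34) = -0.2309, so d_i1 = -4.331 cm.
The intermediate image is 4.331 cm to the left of lens 1 (virtual), which is 113 − (-4.331) = 117.3 cm to the left of lens 2, so d_o2 = +117.3 cm.
Lens 2: 1/d_i2 = 1/f₂ − 1/d_o2 = 1/(14.3) − 1/(117.3) = 0.06140, so d_i2 = 16.3 cm.
The final image is real, 16.3 cm to the right of lens 2 (overall magnification ≈ -0.18).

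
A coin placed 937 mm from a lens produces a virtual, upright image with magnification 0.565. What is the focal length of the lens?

m = −d_i/d_o ⇒ d_i = −m·d_o = −(+0.565)·(937) = -529.4 mm.
1/f = 1/d_o + 1/d_i = 1/(937) + 1/(-529.4) = -0.0008217, so f = -1220 mm.
Since f is negative, the lens is diverging.

f = -1220 mm (diverging)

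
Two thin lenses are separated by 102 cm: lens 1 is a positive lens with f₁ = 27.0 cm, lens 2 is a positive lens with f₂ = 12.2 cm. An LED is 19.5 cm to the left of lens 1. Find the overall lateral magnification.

m = -0.275

Lens 1: 1/d_i1 = 1/(27.0) − 1/(19.5) = -0.01425, so d_i1 = -70.20 cm; m₁ = −d_i1/d_o1 = +3.600.
d_o2 = 102 − (-70.20) = 172.2 cm.
Lens 2: 1/d_i2 = 1/(12.2) − 1/(172.2) = 0.07616, so d_i2 = 13.13 cm; m₂ = −d_i2/d_o2 = -0.07625.
m = m₁·m₂ = (+3.600)(-0.07625) = -0.275.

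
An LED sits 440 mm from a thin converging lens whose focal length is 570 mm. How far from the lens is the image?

1930 mm

Thin-lens equation: 1/v = 1/f − 1/u = 1/(570.0) − 1/(440) = 0.001754 − 0.002273 = -0.0005183, so v = -1930 mm.
The image is virtual, upright and enlarged, on the same side as the object.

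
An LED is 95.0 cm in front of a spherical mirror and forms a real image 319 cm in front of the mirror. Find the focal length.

Real image ⇒ d_i = +319 cm.
1/f = 1/d_o + 1/d_i = 1/(95.0) + 1/(319) = 0.01366, so f = 73.2 cm.
Since f is positive, the spherical mirror is concave.

f = 73.2 cm (concave)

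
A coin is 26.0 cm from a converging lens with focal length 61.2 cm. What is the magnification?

1/d_i = 1/f − 1/d_o = 1/(61.20) − 1/(26.0) = -0.02212, so d_i = -45.20 cm.
m = −d_i/d_o = −(-45.20)/(26.0) = +1.74.
The image is virtual, upright and enlarged, on the same side as the object.

m = +1.74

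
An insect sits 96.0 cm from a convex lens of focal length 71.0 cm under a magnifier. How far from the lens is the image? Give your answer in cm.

Thin-lens equation: 1/s_i = 1/f − 1/s_o = 1/(71.00) − 1/(96.0) = 0.01408 − 0.01042 = 0.003668, so s_i = 273 cm.
The image is real, inverted and enlarged, on the far side of the lens.

273 cm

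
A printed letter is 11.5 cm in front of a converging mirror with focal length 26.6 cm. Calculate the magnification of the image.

1/d_i = 1/f − 1/d_o = 1/(26.60) − 1/(11.5) = -0.04936, so d_i = -20.26 cm.
m = −d_i/d_o = −(-20.26)/(11.5) = +1.76.
The image is virtual, upright and enlarged, behind the mirror.

m = +1.76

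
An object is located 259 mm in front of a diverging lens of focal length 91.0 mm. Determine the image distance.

67.3 mm

For a diverging lens, f = -91.0 mm.
Thin-lens equation: 1/v = 1/f − 1/u = 1/(-91.00) − 1/(259) = -0.01099 − 0.003861 = -0.01485, so v = -67.3 mm.
The image is virtual, upright and reduced, on the same side as the object.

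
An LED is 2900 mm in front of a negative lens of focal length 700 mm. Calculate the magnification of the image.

m = +0.194

For a negative lens, f = -700 mm.
1/d_i = 1/f − 1/d_o = 1/(-700.0) − 1/(2900) = -0.001773, so d_i = -563.9 mm.
m = −d_i/d_o = −(-563.9)/(2900) = +0.194.
The image is virtual, upright and reduced, on the same side as the object.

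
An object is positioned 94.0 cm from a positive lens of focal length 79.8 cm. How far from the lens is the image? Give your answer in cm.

Thin-lens equation: 1/v = 1/f − 1/u = 1/(79.80) − 1/(94.0) = 0.01253 − 0.01064 = 0.001893, so v = 528 cm.
The image is real, inverted and enlarged, on the far side of the lens.

528 cm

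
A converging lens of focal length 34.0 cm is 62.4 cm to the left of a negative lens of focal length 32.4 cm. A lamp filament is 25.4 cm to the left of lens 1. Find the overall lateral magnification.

Lens 1: 1/d_i1 = 1/(34.0) − 1/(25.4) = -0.009958, so d_i1 = -100.4 cm; m₁ = −d_i1/d_o1 = +3.953.
d_o2 = 62.4 − (-100.4) = 162.8 cm.
f₂ = −32.4 cm (diverging).
Lens 2: 1/d_i2 = 1/(-32.4) − 1/(162.8) = -0.03701, so d_i2 = -27.02 cm; m₂ = −d_i2/d_o2 = +0.1660.
m = m₁·m₂ = (+3.953)(+0.1660) = +0.656.

m = +0.656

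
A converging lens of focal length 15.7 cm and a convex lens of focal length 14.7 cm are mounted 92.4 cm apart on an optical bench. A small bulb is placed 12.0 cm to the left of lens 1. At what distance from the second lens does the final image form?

Lens 1: 1/d_i1 = 1/f₁ − 1/d_o1 = 1/(15.7) − 1/(12.0) = -0.01964, so d_i1 = -50.92 cm.
The intermediate image is 50.92 cm to the left of lens 1 (virtual), which is 92.4 − (-50.92) = 143.3 cm to the left of lens 2, so d_o2 = +143.3 cm.
Lens 2: 1/d_i2 = 1/f₂ − 1/d_o2 = 1/(14.7) − 1/(143.3) = 0.06105, so d_i2 = 16.4 cm.
The final image is real, 16.4 cm to the right of lens 2 (overall magnification ≈ -0.48).

16.4 cm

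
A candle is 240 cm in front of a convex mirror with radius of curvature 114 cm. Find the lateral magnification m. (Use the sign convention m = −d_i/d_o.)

m = +0.192

f = R/2 = 114/2 = 57.00 cm; for a convex mirror, f = -57.00 cm.
1/d_i = 1/f − 1/d_o = 1/(-57.00) − 1/(240) = -0.02171, so d_i = -46.06 cm.
m = −d_i/d_o = −(-46.06)/(240) = +0.192.
The image is virtual, upright and reduced, behind the mirror.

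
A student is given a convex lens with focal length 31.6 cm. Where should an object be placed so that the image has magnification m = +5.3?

25.6 cm

m = −d_i/d_o ⇒ d_i = −m·d_o.
1/f = 1/d_o + 1/d_i = 1/d_o − 1/(m·d_o) = (1 − 1/m)/d_o, so d_o = f(1 − 1/m) = (31.60)(1 − 1/(+5.3)) = 25.6 cm.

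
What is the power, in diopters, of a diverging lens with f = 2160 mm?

For a diverging lens, f = −2160 mm.
f = -216 cm = -2.16 m.
P = 1/f = 1/(-2.16 m) = -0.463 D.

P = -0.463 D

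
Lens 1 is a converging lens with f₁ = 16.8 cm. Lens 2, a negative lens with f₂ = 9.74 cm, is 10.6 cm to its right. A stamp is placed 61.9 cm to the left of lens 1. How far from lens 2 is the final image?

44.6 cm

Lens 1: 1/d_i1 = 1/f₁ − 1/d_o1 = 1/(16.8) − 1/(61.9) = 0.04337, so d_i1 = 23.06 cm.
The intermediate image is 23.06 cm to the right of lens 1, which lies 12.46 cm to the right of lens 2 — a virtual object — so d_o2 = −12.46 cm.
Lens 2 is diverging, so f₂ = −9.74 cm.
Lens 2: 1/d_i2 = 1/f₂ − 1/d_o2 = 1/(-9.74) − 1/(-12.46) = -0.02241, so d_i2 = -44.6 cm.
The final image is virtual, 44.6 cm to the left of lens 2 (overall magnification ≈ 1.3).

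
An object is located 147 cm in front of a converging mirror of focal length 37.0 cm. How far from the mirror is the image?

Mirror equation: 1/v = 1/f − 1/u = 1/(37.00) − 1/(147) = 0.02703 − 0.006803 = 0.02022, so v = 49.4 cm.
The image is real, inverted and reduced, in front of the mirror.

49.4 cm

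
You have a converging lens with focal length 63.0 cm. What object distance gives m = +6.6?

53.5 cm

m = −d_i/d_o ⇒ d_i = −m·d_o.
1/f = 1/d_o + 1/d_i = 1/d_o − 1/(m·d_o) = (1 − 1/m)/d_o, so d_o = f(1 − 1/m) = (63.00)(1 − 1/(+6.6)) = 53.5 cm.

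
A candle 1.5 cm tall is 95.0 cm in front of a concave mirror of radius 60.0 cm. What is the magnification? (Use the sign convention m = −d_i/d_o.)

f = R/2 = 60.0/2 = 30.00 cm.
1/d_i = 1/f − 1/d_o = 1/(30.00) − 1/(95.0) = 0.02281, so d_i = 43.85 cm.
m = −d_i/d_o = −(43.85)/(95.0) = -0.462.
The image is real, inverted and reduced, in front of the mirror.

m = -0.462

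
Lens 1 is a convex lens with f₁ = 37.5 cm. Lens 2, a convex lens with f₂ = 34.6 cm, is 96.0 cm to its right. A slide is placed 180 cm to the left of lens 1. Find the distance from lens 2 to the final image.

Lens 1: 1/d_i1 = 1/f₁ − 1/d_o1 = 1/(37.5) − 1/(180) = 0.02111, so d_i1 = 47.37 cm.
The intermediate image is 47.37 cm to the right of lens 1, which is 96.0 − (47.37) = 48.63 cm to the left of lens 2, so d_o2 = +48.63 cm.
Lens 2: 1/d_i2 = 1/f₂ − 1/d_o2 = 1/(34.6) − 1/(48.63) = 0.008338, so d_i2 = 120 cm.
The final image is real, 120 cm to the right of lens 2 (overall magnification ≈ 0.65).

120 cm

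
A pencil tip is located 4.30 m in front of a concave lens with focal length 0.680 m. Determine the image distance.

0.587 m

For a concave lens, f = -0.680 m.
Thin-lens equation: 1/q = 1/f − 1/p = 1/(-0.6800) − 1/(4.30) = -1.471 − 0.2326 = -1.703, so q = -0.587 m.
The image is virtual, upright and reduced, on the same side as the object.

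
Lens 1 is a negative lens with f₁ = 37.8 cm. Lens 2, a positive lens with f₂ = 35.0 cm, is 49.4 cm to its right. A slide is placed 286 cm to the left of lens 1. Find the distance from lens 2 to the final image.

Lens 1 is diverging, so f₁ = −37.8 cm.
Lens 1: 1/d_i1 = 1/f₁ − 1/d_o1 = 1/(-37.8) − 1/(286) = -0.02995, so d_i1 = -33.39 cm.
The intermediate image is 33.39 cm to the left of lens 1 (virtual), which is 49.4 − (-33.39) = 82.79 cm to the left of lens 2, so d_o2 = +82.79 cm.
Lens 2: 1/d_i2 = 1/f₂ − 1/d_o2 = 1/(35.0) − 1/(82.79) = 0.01649, so d_i2 = 60.6 cm.
The final image is real, 60.6 cm to the right of lens 2 (overall magnification ≈ -0.086).

60.6 cm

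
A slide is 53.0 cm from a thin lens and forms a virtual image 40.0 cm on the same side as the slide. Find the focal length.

f = -163 cm (diverging)

Virtual image ⇒ d_i = −40.0 cm.
1/f = 1/d_o + 1/d_i = 1/(53.0) + 1/(-40.0) = -0.006132, so f = -163 cm.
Since f is negative, the thin lens is diverging.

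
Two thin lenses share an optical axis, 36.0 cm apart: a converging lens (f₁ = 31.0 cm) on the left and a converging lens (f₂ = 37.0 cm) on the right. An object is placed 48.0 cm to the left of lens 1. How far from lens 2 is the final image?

21.5 cm

Lens 1: 1/d_i1 = 1/f₁ − 1/d_o1 = 1/(31.0) − 1/(48.0) = 0.01142, so d_i1 = 87.53 cm.
The intermediate image is 87.53 cm to the right of lens 1, which lies 51.53 cm to the right of lens 2 — a virtual object — so d_o2 = −51.53 cm.
Lens 2: 1/d_i2 = 1/f₂ − 1/d_o2 = 1/(37.0) − 1/(-51.53) = 0.04643, so d_i2 = 21.5 cm.
The final image is real, 21.5 cm to the right of lens 2 (overall magnification ≈ -0.76).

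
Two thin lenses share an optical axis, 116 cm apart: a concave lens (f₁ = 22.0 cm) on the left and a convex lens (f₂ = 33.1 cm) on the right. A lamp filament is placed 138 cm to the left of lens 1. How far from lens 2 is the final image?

43.9 cm

Lens 1 is diverging, so f₁ = −22.0 cm.
Lens 1: 1/d_i1 = 1/f₁ − 1/d_o1 = 1/(-22.0) − 1/(138) = -0.05270, so d_i1 = -18.98 cm.
The intermediate image is 18.98 cm to the left of lens 1 (virtual), which is 116 − (-18.98) = 135.0 cm to the left of lens 2, so d_o2 = +135.0 cm.
Lens 2: 1/d_i2 = 1/f₂ − 1/d_o2 = 1/(33.1) − 1/(135.0) = 0.02280, so d_i2 = 43.9 cm.
The final image is real, 43.9 cm to the right of lens 2 (overall magnification ≈ -0.045).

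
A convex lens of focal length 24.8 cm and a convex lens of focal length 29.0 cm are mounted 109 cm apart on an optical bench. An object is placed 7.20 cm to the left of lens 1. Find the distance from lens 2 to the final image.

38.3 cm

Lens 1: 1/d_i1 = 1/f₁ − 1/d_o1 = 1/(24.8) − 1/(7.20) = -0.09857, so d_i1 = -10.15 cm.
The intermediate image is 10.15 cm to the left of lens 1 (virtual), which is 109 − (-10.15) = 119.2 cm to the left of lens 2, so d_o2 = +119.2 cm.
Lens 2: 1/d_i2 = 1/f₂ − 1/d_o2 = 1/(29.0) − 1/(119.2) = 0.02609, so d_i2 = 38.3 cm.
The final image is real, 38.3 cm to the right of lens 2 (overall magnification ≈ -0.45).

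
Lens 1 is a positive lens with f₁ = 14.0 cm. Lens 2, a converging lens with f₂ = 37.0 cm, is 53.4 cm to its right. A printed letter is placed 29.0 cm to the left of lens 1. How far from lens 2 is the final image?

91.3 cm

Lens 1: 1/d_i1 = 1/f₁ − 1/d_o1 = 1/(14.0) − 1/(29.0) = 0.03695, so d_i1 = 27.07 cm.
The intermediate image is 27.07 cm to the right of lens 1, which is 53.4 − (27.07) = 26.33 cm to the left of lens 2, so d_o2 = +26.33 cm.
Lens 2: 1/d_i2 = 1/f₂ − 1/d_o2 = 1/(37.0) − 1/(26.33) = -0.01095, so d_i2 = -91.3 cm.
The final image is virtual, 91.3 cm to the left of lens 2 (overall magnification ≈ -3.2).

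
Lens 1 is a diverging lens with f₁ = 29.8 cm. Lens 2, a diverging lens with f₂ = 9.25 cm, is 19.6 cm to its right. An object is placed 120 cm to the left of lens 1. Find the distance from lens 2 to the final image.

Lens 1 is diverging, so f₁ = −29.8 cm.
Lens 1: 1/d_i1 = 1/f₁ − 1/d_o1 = 1/(-29.8) − 1/(120) = -0.04189, so d_i1 = -23.87 cm.
The intermediate image is 23.87 cm to the left of lens 1 (virtual), which is 19.6 − (-23.87) = 43.47 cm to the left of lens 2, so d_o2 = +43.47 cm.
Lens 2 is diverging, so f₂ = −9.25 cm.
Lens 2: 1/d_i2 = 1/f₂ − 1/d_o2 = 1/(-9.25) − 1/(43.47) = -0.1311, so d_i2 = -7.63 cm.
The final image is virtual, 7.63 cm to the left of lens 2 (overall magnification ≈ 0.035).

7.63 cm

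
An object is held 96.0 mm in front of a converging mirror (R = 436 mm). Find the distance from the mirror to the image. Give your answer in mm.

172 mm

f = R/2 = 436/2 = 218.0 mm.
Mirror equation: 1/s_i = 1/f − 1/s_o = 1/(218.0) − 1/(96.0) = 0.004587 − 0.01042 = -0.005830, so s_i = -172 mm.
The image is virtual, upright and enlarged, behind the mirror.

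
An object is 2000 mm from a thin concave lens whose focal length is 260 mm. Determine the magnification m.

For a concave lens, f = -260 mm.
1/d_i = 1/f − 1/d_o = 1/(-260.0) − 1/(2000) = -0.004346, so d_i = -230.1 mm.
m = −d_i/d_o = −(-230.1)/(2000) = +0.115.
The image is virtual, upright and reduced, on the same side as the object.

m = +0.115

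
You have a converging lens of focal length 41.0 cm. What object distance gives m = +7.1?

35.2 cm

m = −d_i/d_o ⇒ d_i = −m·d_o.
1/f = 1/d_o + 1/d_i = 1/d_o − 1/(m·d_o) = (1 − 1/m)/d_o, so d_o = f(1 − 1/m) = (41.00)(1 − 1/(+7.1)) = 35.2 cm.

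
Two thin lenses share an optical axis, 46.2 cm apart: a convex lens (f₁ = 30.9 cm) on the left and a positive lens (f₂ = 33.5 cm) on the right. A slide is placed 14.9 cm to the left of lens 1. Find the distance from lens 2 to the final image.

60.6 cm

Lens 1: 1/d_i1 = 1/f₁ − 1/d_o1 = 1/(30.9) − 1/(14.9) = -0.03475, so d_i1 = -28.78 cm.
The intermediate image is 28.78 cm to the left of lens 1 (virtual), which is 46.2 − (-28.78) = 74.98 cm to the left of lens 2, so d_o2 = +74.98 cm.
Lens 2: 1/d_i2 = 1/f₂ − 1/d_o2 = 1/(33.5) − 1/(74.98) = 0.01651, so d_i2 = 60.6 cm.
The final image is real, 60.6 cm to the right of lens 2 (overall magnification ≈ -1.6).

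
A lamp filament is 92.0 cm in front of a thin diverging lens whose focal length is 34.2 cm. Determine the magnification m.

For a diverging lens, f = -34.2 cm.
1/d_i = 1/f − 1/d_o = 1/(-34.20) − 1/(92.0) = -0.04011, so d_i = -24.93 cm.
m = −d_i/d_o = −(-24.93)/(92.0) = +0.271.
The image is virtual, upright and reduced, on the same side as the object.

m = +0.271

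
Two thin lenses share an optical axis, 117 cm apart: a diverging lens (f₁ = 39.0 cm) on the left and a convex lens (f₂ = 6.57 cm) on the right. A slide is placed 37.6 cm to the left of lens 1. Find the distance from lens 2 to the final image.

Lens 1 is diverging, so f₁ = −39.0 cm.
Lens 1: 1/d_i1 = 1/f₁ − 1/d_o1 = 1/(-39.0) − 1/(37.6) = -0.05224, so d_i1 = -19.14 cm.
The intermediate image is 19.14 cm to the left of lens 1 (virtual), which is 117 − (-19.14) = 136.1 cm to the left of lens 2, so d_o2 = +136.1 cm.
Lens 2: 1/d_i2 = 1/f₂ − 1/d_o2 = 1/(6.57) − 1/(136.1) = 0.1449, so d_i2 = 6.90 cm.
The final image is real, 6.90 cm to the right of lens 2 (overall magnification ≈ -0.026).

6.90 cm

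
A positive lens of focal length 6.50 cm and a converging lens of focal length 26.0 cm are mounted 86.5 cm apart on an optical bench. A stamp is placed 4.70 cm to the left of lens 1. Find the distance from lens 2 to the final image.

Lens 1: 1/d_i1 = 1/f₁ − 1/d_o1 = 1/(6.50) − 1/(4.70) = -0.05892, so d_i1 = -16.97 cm.
The intermediate image is 16.97 cm to the left of lens 1 (virtual), which is 86.5 − (-16.97) = 103.5 cm to the left of lens 2, so d_o2 = +103.5 cm.
Lens 2: 1/d_i2 = 1/f₂ − 1/d_o2 = 1/(26.0) − 1/(103.5) = 0.02880, so d_i2 = 34.7 cm.
The final image is real, 34.7 cm to the right of lens 2 (overall magnification ≈ -1.2).

34.7 cm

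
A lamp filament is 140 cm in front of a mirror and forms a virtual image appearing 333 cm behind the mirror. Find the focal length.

f = 242 cm (concave)

Virtual image ⇒ d_i = −333 cm.
1/f = 1/d_o + 1/d_i = 1/(140) + 1/(-333) = 0.004140, so f = 242 cm.
Since f is positive, the mirror is concave.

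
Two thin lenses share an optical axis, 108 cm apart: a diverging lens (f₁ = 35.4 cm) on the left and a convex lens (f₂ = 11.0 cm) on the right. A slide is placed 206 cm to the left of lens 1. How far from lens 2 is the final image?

12.0 cm

Lens 1 is diverging, so f₁ = −35.4 cm.
Lens 1: 1/d_i1 = 1/f₁ − 1/d_o1 = 1/(-35.4) − 1/(206) = -0.03310, so d_i1 = -30.21 cm.
The intermediate image is 30.21 cm to the left of lens 1 (virtual), which is 108 − (-30.21) = 138.2 cm to the left of lens 2, so d_o2 = +138.2 cm.
Lens 2: 1/d_i2 = 1/f₂ − 1/d_o2 = 1/(11.0) − 1/(138.2) = 0.08367, so d_i2 = 12.0 cm.
The final image is real, 12.0 cm to the right of lens 2 (overall magnification ≈ -0.013).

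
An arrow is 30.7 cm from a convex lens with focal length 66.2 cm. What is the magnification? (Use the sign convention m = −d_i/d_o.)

1/d_i = 1/f − 1/d_o = 1/(66.20) − 1/(30.7) = -0.01747, so d_i = -57.25 cm.
m = −d_i/d_o = −(-57.25)/(30.7) = +1.86.
The image is virtual, upright and enlarged, on the same side as the object.

m = +1.86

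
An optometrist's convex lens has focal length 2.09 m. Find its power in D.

P = 1/f = 1/(2.09 m) = +0.478 D.

P = +0.478 D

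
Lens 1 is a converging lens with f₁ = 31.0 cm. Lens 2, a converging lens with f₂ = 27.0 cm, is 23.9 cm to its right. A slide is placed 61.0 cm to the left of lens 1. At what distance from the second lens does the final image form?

Lens 1: 1/d_i1 = 1/f₁ − 1/d_o1 = 1/(31.0) − 1/(61.0) = 0.01586, so d_i1 = 63.03 cm.
The intermediate image is 63.03 cm to the right of lens 1, which lies 39.13 cm to the right of lens 2 — a virtual object — so d_o2 = −39.13 cm.
Lens 2: 1/d_i2 = 1/f₂ − 1/d_o2 = 1/(27.0) − 1/(-39.13) = 0.06259, so d_i2 = 16.0 cm.
The final image is real, 16.0 cm to the right of lens 2 (overall magnification ≈ -0.42).

16.0 cm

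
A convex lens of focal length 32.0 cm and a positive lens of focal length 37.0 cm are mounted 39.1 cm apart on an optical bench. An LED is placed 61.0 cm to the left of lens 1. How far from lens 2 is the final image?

16.0 cm

Lens 1: 1/d_i1 = 1/f₁ − 1/d_o1 = 1/(32.0) − 1/(61.0) = 0.01486, so d_i1 = 67.31 cm.
The intermediate image is 67.31 cm to the right of lens 1, which lies 28.21 cm to the right of lens 2 — a virtual object — so d_o2 = −28.21 cm.
Lens 2: 1/d_i2 = 1/f₂ − 1/d_o2 = 1/(37.0) − 1/(-28.21) = 0.06248, so d_i2 = 16.0 cm.
The final image is real, 16.0 cm to the right of lens 2 (overall magnification ≈ -0.63).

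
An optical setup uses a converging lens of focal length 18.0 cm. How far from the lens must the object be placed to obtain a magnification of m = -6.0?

m = −d_i/d_o ⇒ d_i = −m·d_o.
1/f = 1/d_o + 1/d_i = 1/d_o − 1/(m·d_o) = (1 − 1/m)/d_o, so d_o = f(1 − 1/m) = (18.00)(1 − 1/(-6.0)) = 21.0 cm.

21.0 cm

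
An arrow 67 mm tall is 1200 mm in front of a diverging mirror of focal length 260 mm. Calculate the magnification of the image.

For a diverging mirror, f = -260 mm.
1/d_i = 1/f − 1/d_o = 1/(-260.0) − 1/(1200) = -0.004679, so d_i = -213.7 mm.
m = −d_i/d_o = −(-213.7)/(1200) = +0.178.
The image is virtual, upright and reduced, behind the mirror.

m = +0.178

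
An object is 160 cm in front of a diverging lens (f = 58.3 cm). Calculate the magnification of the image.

For a diverging lens, f = -58.3 cm.
1/d_i = 1/f − 1/d_o = 1/(-58.30) − 1/(160) = -0.02340, so d_i = -42.73 cm.
m = −d_i/d_o = −(-42.73)/(160) = +0.267.
The image is virtual, upright and reduced, on the same side as the object.

m = +0.267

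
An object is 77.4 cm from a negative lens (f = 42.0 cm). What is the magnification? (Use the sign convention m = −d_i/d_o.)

m = +0.352

For a negative lens, f = -42.0 cm.
1/d_i = 1/f − 1/d_o = 1/(-42.00) − 1/(77.4) = -0.03673, so d_i = -27.23 cm.
m = −d_i/d_o = −(-27.23)/(77.4) = +0.352.
The image is virtual, upright and reduced, on the same side as the object.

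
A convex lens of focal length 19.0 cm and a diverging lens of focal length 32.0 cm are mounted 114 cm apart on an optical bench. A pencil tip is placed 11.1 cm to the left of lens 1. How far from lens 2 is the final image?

26.1 cm

Lens 1: 1/d_i1 = 1/f₁ − 1/d_o1 = 1/(19.0) − 1/(11.1) = -0.03746, so d_i1 = -26.70 cm.
The intermediate image is 26.70 cm to the left of lens 1 (virtual), which is 114 − (-26.70) = 140.7 cm to the left of lens 2, so d_o2 = +140.7 cm.
Lens 2 is diverging, so f₂ = −32.0 cm.
Lens 2: 1/d_i2 = 1/f₂ − 1/d_o2 = 1/(-32.0) − 1/(140.7) = -0.03836, so d_i2 = -26.1 cm.
The final image is virtual, 26.1 cm to the left of lens 2 (overall magnification ≈ 0.45).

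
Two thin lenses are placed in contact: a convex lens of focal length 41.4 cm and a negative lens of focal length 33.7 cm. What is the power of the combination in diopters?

P₁ = 1/f₁ = 1/(0.414 m) = +2.415 D; P₂ = 1/f₂ = 1/(-0.337 m) = -2.967 D.
For thin lenses in contact, P = P₁ + P₂ = (+2.415) + (-2.967) = -0.552 D.

P = -0.552 D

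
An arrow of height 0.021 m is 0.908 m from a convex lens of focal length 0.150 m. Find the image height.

0.00416 m

1/d_i = 1/f − 1/d_o = 1/(0.1500) − 1/(0.908) = 5.565, so d_i = 0.1797 m.
m = −d_i/d_o = -0.1979.
|h_i| = |m|·h_o = 0.1979 × 0.021 = 0.00416 m. The image is real, inverted and reduced, on the far side of the lens.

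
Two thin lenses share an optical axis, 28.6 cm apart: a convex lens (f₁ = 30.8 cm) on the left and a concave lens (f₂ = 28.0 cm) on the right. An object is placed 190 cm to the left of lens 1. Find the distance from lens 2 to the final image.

11.5 cm

Lens 1: 1/d_i1 = 1/f₁ − 1/d_o1 = 1/(30.8) − 1/(190) = 0.02720, so d_i1 = 36.76 cm.
The intermediate image is 36.76 cm to the right of lens 1, which lies 8.160 cm to the right of lens 2 — a virtual object — so d_o2 = −8.160 cm.
Lens 2 is diverging, so f₂ = −28.0 cm.
Lens 2: 1/d_i2 = 1/f₂ − 1/d_o2 = 1/(-28.0) − 1/(-8.160) = 0.08683, so d_i2 = 11.5 cm.
The final image is real, 11.5 cm to the right of lens 2 (overall magnification ≈ -0.27).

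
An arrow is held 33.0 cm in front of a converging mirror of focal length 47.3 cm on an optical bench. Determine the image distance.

Mirror equation: 1/v = 1/f − 1/u = 1/(47.30) − 1/(33.0) = 0.02114 − 0.03030 = -0.009161, so v = -109 cm.
The image is virtual, upright and enlarged, behind the mirror.

109 cm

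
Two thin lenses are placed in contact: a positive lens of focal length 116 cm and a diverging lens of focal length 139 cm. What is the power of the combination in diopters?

P₁ = 1/f₁ = 1/(1.16 m) = +0.8621 D; P₂ = 1/f₂ = 1/(-1.39 m) = -0.7194 D.
For thin lenses in contact, P = P₁ + P₂ = (+0.8621) + (-0.7194) = +0.143 D.

P = +0.143 D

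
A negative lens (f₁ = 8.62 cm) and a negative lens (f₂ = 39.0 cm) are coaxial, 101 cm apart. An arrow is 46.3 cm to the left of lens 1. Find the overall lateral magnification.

m = +0.0416

f₁ = −8.62 cm (diverging).
Lens 1: 1/d_i1 = 1/(-8.62) − 1/(46.3) = -0.1376, so d_i1 = -7.267 cm; m₁ = −d_i1/d_o1 = +0.1570.
d_o2 = 101 − (-7.267) = 108.3 cm.
f₂ = −39.0 cm (diverging).
Lens 2: 1/d_i2 = 1/(-39.0) − 1/(108.3) = -0.03487, so d_i2 = -28.67 cm; m₂ = −d_i2/d_o2 = +0.2648.
m = m₁·m₂ = (+0.1570)(+0.2648) = +0.0416.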